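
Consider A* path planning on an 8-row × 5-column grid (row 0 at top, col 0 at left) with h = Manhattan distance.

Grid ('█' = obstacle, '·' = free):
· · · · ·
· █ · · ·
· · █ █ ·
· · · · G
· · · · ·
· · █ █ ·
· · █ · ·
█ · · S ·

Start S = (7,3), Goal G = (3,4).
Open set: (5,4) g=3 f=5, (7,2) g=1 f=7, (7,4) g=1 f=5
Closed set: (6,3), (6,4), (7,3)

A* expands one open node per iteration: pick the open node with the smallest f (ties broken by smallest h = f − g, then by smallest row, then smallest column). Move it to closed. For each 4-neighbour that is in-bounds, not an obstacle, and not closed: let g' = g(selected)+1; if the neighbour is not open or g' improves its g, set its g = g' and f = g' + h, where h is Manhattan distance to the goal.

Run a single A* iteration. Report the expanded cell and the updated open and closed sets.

step 1: expand (5,4) (f=5, h=2) → closed; open now [(4,4) g=4 f=5, (7,2) g=1 f=7, (7,4) g=1 f=5]

expanded=(5,4); open=[(4,4) g=4 f=5, (7,2) g=1 f=7, (7,4) g=1 f=5]; closed=[(5,4), (6,3), (6,4), (7,3)]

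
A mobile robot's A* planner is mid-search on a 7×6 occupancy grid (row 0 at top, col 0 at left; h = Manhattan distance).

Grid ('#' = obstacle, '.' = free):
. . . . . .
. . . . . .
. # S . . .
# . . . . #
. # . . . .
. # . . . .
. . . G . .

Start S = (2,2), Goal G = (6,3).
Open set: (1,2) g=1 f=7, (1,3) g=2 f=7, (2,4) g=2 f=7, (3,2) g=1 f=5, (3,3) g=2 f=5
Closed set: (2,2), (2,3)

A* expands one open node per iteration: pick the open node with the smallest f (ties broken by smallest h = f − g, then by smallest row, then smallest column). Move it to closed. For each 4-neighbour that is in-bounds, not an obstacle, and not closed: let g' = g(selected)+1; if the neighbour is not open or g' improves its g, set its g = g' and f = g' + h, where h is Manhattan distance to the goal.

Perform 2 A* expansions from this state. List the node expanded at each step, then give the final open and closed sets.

order=[(3,3) → (4,3)]; open=[(1,2) g=1 f=7, (1,3) g=2 f=7, (2,4) g=2 f=7, (3,2) g=1 f=5, (3,4) g=3 f=7, (4,2) g=4 f=7, (4,4) g=4 f=7, (5,3) g=4 f=5]; closed=[(2,2), (2,3), (3,3), (4,3)]

step 1: expand (3,3) (f=5, h=3) → closed; open now [(1,2) g=1 f=7, (1,3) g=2 f=7, (2,4) g=2 f=7, (3,2) g=1 f=5, (3,4) g=3 f=7, (4,3) g=3 f=5]
step 2: expand (4,3) (f=5, h=2) → closed; open now [(1,2) g=1 f=7, (1,3) g=2 f=7, (2,4) g=2 f=7, (3,2) g=1 f=5, (3,4) g=3 f=7, (4,2) g=4 f=7, (4,4) g=4 f=7, (5,3) g=4 f=5]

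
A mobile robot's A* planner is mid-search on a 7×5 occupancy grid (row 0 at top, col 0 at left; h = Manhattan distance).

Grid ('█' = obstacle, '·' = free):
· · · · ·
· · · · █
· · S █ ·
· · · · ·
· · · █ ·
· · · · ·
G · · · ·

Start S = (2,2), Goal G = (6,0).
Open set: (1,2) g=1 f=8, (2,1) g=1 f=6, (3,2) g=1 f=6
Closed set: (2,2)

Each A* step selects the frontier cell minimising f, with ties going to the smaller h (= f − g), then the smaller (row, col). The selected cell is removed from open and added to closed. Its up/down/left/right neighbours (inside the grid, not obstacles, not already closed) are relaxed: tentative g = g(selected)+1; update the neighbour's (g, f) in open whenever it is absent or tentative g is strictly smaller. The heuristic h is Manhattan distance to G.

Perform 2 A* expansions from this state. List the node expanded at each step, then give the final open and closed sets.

order=[(2,1) → (2,0)]; open=[(1,0) g=3 f=8, (1,1) g=2 f=8, (1,2) g=1 f=8, (3,0) g=3 f=6, (3,1) g=2 f=6, (3,2) g=1 f=6]; closed=[(2,0), (2,1), (2,2)]

step 1: expand (2,1) (f=6, h=5) → closed; open now [(1,1) g=2 f=8, (1,2) g=1 f=8, (2,0) g=2 f=6, (3,1) g=2 f=6, (3,2) g=1 f=6]
step 2: expand (2,0) (f=6, h=4) → closed; open now [(1,0) g=3 f=8, (1,1) g=2 f=8, (1,2) g=1 f=8, (3,0) g=3 f=6, (3,1) g=2 f=6, (3,2) g=1 f=6]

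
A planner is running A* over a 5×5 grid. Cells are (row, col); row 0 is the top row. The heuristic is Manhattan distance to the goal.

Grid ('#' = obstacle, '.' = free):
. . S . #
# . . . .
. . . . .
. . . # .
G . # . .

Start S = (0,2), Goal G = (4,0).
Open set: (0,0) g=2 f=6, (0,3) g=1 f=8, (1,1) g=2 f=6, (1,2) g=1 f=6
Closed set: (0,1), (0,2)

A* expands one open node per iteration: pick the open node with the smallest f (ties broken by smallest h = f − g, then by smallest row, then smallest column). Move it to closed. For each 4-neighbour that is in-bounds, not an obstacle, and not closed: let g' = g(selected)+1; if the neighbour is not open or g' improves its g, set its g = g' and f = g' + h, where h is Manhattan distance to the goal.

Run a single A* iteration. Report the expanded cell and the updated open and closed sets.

expanded=(0,0); open=[(0,3) g=1 f=8, (1,1) g=2 f=6, (1,2) g=1 f=6]; closed=[(0,0), (0,1), (0,2)]

step 1: expand (0,0) (f=6, h=4) → closed; open now [(0,3) g=1 f=8, (1,1) g=2 f=6, (1,2) g=1 f=6]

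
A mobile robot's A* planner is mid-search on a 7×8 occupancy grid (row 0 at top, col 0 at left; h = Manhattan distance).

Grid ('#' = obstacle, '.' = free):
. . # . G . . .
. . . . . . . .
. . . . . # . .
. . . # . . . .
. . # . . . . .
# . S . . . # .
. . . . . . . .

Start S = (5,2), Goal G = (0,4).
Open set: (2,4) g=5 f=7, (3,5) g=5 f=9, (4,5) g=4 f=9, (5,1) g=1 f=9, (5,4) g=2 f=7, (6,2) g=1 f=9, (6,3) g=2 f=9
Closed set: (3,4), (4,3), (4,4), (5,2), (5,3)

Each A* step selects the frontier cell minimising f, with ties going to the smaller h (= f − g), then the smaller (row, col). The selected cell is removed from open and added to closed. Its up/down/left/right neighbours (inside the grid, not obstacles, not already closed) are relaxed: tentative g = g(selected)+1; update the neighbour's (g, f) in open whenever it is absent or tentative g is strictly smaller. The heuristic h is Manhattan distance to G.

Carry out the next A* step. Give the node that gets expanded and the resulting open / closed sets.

expanded=(2,4); open=[(1,4) g=6 f=7, (2,3) g=6 f=9, (3,5) g=5 f=9, (4,5) g=4 f=9, (5,1) g=1 f=9, (5,4) g=2 f=7, (6,2) g=1 f=9, (6,3) g=2 f=9]; closed=[(2,4), (3,4), (4,3), (4,4), (5,2), (5,3)]

step 1: expand (2,4) (f=7, h=2) → closed; open now [(1,4) g=6 f=7, (2,3) g=6 f=9, (3,5) g=5 f=9, (4,5) g=4 f=9, (5,1) g=1 f=9, (5,4) g=2 f=7, (6,2) g=1 f=9, (6,3) g=2 f=9]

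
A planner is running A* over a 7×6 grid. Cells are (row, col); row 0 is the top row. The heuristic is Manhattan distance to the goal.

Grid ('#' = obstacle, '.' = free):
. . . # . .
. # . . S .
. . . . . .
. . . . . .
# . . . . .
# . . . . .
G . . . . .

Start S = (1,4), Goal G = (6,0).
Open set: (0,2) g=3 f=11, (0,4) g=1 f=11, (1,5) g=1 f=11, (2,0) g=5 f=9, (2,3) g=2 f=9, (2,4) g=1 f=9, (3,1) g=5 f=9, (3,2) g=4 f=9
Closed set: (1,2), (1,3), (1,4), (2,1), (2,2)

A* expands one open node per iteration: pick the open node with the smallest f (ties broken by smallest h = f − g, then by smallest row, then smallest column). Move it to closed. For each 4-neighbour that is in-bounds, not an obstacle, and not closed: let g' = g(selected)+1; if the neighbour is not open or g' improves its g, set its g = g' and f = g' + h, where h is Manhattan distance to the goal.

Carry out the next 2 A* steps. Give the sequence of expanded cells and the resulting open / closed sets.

step 1: expand (2,0) (f=9, h=4) → closed; open now [(0,2) g=3 f=11, (0,4) g=1 f=11, (1,0) g=6 f=11, (1,5) g=1 f=11, (2,3) g=2 f=9, (2,4) g=1 f=9, (3,0) g=6 f=9, (3,1) g=5 f=9, (3,2) g=4 f=9]
step 2: expand (3,0) (f=9, h=3) → closed; open now [(0,2) g=3 f=11, (0,4) g=1 f=11, (1,0) g=6 f=11, (1,5) g=1 f=11, (2,3) g=2 f=9, (2,4) g=1 f=9, (3,1) g=5 f=9, (3,2) g=4 f=9]

order=[(2,0) → (3,0)]; open=[(0,2) g=3 f=11, (0,4) g=1 f=11, (1,0) g=6 f=11, (1,5) g=1 f=11, (2,3) g=2 f=9, (2,4) g=1 f=9, (3,1) g=5 f=9, (3,2) g=4 f=9]; closed=[(1,2), (1,3), (1,4), (2,0), (2,1), (2,2), (3,0)]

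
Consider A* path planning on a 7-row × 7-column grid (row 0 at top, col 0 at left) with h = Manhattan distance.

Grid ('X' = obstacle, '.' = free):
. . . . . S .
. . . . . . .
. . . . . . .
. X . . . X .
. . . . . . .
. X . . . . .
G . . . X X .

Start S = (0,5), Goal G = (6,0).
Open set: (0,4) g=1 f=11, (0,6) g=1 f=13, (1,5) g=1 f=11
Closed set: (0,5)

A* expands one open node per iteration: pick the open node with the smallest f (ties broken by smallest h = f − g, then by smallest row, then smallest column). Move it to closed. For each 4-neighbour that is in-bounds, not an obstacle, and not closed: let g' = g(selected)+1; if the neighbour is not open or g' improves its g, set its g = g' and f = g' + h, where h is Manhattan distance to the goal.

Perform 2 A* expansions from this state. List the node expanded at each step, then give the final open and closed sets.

step 1: expand (0,4) (f=11, h=10) → closed; open now [(0,3) g=2 f=11, (0,6) g=1 f=13, (1,4) g=2 f=11, (1,5) g=1 f=11]
step 2: expand (0,3) (f=11, h=9) → closed; open now [(0,2) g=3 f=11, (0,6) g=1 f=13, (1,3) g=3 f=11, (1,4) g=2 f=11, (1,5) g=1 f=11]

order=[(0,4) → (0,3)]; open=[(0,2) g=3 f=11, (0,6) g=1 f=13, (1,3) g=3 f=11, (1,4) g=2 f=11, (1,5) g=1 f=11]; closed=[(0,3), (0,4), (0,5)]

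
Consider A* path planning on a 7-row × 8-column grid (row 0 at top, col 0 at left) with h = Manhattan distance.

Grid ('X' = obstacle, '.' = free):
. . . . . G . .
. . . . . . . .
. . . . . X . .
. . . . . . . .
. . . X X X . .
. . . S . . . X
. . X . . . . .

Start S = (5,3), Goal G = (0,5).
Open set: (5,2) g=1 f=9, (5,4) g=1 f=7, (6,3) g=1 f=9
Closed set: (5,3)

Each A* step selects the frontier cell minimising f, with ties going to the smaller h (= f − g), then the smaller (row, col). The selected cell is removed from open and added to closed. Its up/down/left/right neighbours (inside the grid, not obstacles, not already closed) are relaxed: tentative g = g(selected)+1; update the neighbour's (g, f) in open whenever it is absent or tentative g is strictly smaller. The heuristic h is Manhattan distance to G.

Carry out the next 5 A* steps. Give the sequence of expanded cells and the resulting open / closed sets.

order=[(5,4) → (5,5) → (5,6) → (4,6) → (3,6)]; open=[(2,6) g=6 f=9, (3,5) g=6 f=9, (3,7) g=6 f=11, (4,7) g=5 f=11, (5,2) g=1 f=9, (6,3) g=1 f=9, (6,4) g=2 f=9, (6,5) g=3 f=9, (6,6) g=4 f=11]; closed=[(3,6), (4,6), (5,3), (5,4), (5,5), (5,6)]

step 1: expand (5,4) (f=7, h=6) → closed; open now [(5,2) g=1 f=9, (5,5) g=2 f=7, (6,3) g=1 f=9, (6,4) g=2 f=9]
step 2: expand (5,5) (f=7, h=5) → closed; open now [(5,2) g=1 f=9, (5,6) g=3 f=9, (6,3) g=1 f=9, (6,4) g=2 f=9, (6,5) g=3 f=9]
step 3: expand (5,6) (f=9, h=6) → closed; open now [(4,6) g=4 f=9, (5,2) g=1 f=9, (6,3) g=1 f=9, (6,4) g=2 f=9, (6,5) g=3 f=9, (6,6) g=4 f=11]
step 4: expand (4,6) (f=9, h=5) → closed; open now [(3,6) g=5 f=9, (4,7) g=5 f=11, (5,2) g=1 f=9, (6,3) g=1 f=9, (6,4) g=2 f=9, (6,5) g=3 f=9, (6,6) g=4 f=11]
step 5: expand (3,6) (f=9, h=4) → closed; open now [(2,6) g=6 f=9, (3,5) g=6 f=9, (3,7) g=6 f=11, (4,7) g=5 f=11, (5,2) g=1 f=9, (6,3) g=1 f=9, (6,4) g=2 f=9, (6,5) g=3 f=9, (6,6) g=4 f=11]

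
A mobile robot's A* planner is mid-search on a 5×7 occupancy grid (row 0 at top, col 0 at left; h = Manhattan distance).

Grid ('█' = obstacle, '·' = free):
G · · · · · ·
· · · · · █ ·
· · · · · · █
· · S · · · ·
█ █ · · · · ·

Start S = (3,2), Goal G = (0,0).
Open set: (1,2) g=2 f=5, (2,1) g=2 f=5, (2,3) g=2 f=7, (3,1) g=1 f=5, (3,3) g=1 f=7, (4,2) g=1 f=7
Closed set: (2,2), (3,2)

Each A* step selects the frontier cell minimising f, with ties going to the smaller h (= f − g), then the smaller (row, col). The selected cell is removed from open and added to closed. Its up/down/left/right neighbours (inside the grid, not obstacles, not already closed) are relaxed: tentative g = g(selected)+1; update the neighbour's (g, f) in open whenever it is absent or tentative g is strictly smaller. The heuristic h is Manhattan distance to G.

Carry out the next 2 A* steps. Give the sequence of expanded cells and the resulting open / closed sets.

order=[(1,2) → (0,2)]; open=[(0,1) g=4 f=5, (0,3) g=4 f=7, (1,1) g=3 f=5, (1,3) g=3 f=7, (2,1) g=2 f=5, (2,3) g=2 f=7, (3,1) g=1 f=5, (3,3) g=1 f=7, (4,2) g=1 f=7]; closed=[(0,2), (1,2), (2,2), (3,2)]

step 1: expand (1,2) (f=5, h=3) → closed; open now [(0,2) g=3 f=5, (1,1) g=3 f=5, (1,3) g=3 f=7, (2,1) g=2 f=5, (2,3) g=2 f=7, (3,1) g=1 f=5, (3,3) g=1 f=7, (4,2) g=1 f=7]
step 2: expand (0,2) (f=5, h=2) → closed; open now [(0,1) g=4 f=5, (0,3) g=4 f=7, (1,1) g=3 f=5, (1,3) g=3 f=7, (2,1) g=2 f=5, (2,3) g=2 f=7, (3,1) g=1 f=5, (3,3) g=1 f=7, (4,2) g=1 f=7]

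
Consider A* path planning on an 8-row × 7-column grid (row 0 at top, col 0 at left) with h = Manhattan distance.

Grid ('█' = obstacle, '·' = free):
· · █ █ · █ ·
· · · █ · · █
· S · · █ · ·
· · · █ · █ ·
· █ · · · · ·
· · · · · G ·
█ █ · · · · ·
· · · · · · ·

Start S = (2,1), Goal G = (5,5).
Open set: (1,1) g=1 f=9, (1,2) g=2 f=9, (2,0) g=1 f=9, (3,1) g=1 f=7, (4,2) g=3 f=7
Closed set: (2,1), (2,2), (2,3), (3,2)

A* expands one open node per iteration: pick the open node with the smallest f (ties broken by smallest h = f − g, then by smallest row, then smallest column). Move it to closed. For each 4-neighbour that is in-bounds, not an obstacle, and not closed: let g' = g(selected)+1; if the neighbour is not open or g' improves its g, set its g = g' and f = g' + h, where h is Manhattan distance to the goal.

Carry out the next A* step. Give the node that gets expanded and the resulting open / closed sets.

step 1: expand (4,2) (f=7, h=4) → closed; open now [(1,1) g=1 f=9, (1,2) g=2 f=9, (2,0) g=1 f=9, (3,1) g=1 f=7, (4,3) g=4 f=7, (5,2) g=4 f=7]

expanded=(4,2); open=[(1,1) g=1 f=9, (1,2) g=2 f=9, (2,0) g=1 f=9, (3,1) g=1 f=7, (4,3) g=4 f=7, (5,2) g=4 f=7]; closed=[(2,1), (2,2), (2,3), (3,2), (4,2)]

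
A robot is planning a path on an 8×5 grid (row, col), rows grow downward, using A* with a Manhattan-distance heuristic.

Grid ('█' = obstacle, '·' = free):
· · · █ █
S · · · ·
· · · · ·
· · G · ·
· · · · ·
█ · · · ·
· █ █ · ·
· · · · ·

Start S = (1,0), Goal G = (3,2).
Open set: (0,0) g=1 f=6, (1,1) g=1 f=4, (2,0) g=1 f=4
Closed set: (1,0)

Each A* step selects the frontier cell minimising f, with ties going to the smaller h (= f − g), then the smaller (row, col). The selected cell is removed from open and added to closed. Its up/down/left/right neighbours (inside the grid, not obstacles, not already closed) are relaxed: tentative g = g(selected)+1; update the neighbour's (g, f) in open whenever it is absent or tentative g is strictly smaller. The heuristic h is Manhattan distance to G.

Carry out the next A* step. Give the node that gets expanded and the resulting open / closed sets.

expanded=(1,1); open=[(0,0) g=1 f=6, (0,1) g=2 f=6, (1,2) g=2 f=4, (2,0) g=1 f=4, (2,1) g=2 f=4]; closed=[(1,0), (1,1)]

step 1: expand (1,1) (f=4, h=3) → closed; open now [(0,0) g=1 f=6, (0,1) g=2 f=6, (1,2) g=2 f=4, (2,0) g=1 f=4, (2,1) g=2 f=4]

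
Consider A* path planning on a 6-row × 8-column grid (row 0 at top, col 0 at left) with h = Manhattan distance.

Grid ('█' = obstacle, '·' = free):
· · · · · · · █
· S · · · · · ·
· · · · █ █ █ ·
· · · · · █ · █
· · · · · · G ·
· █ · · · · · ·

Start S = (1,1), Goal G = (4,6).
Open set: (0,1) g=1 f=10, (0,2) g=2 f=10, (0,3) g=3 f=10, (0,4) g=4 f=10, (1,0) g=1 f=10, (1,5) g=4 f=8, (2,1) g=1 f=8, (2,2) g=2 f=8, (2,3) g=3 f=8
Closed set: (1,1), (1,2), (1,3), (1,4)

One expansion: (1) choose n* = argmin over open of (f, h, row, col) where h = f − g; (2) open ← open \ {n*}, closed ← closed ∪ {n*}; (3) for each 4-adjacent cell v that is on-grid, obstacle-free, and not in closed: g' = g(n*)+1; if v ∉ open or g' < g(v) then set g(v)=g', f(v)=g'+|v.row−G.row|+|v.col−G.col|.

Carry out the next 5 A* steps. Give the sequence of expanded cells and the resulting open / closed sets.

order=[(1,5) → (1,6) → (2,3) → (3,3) → (3,4)]; open=[(0,1) g=1 f=10, (0,2) g=2 f=10, (0,3) g=3 f=10, (0,4) g=4 f=10, (0,5) g=5 f=10, (0,6) g=6 f=10, (1,0) g=1 f=10, (1,7) g=6 f=10, (2,1) g=1 f=8, (2,2) g=2 f=8, (3,2) g=5 f=10, (4,3) g=5 f=8, (4,4) g=6 f=8]; closed=[(1,1), (1,2), (1,3), (1,4), (1,5), (1,6), (2,3), (3,3), (3,4)]

step 1: expand (1,5) (f=8, h=4) → closed; open now [(0,1) g=1 f=10, (0,2) g=2 f=10, (0,3) g=3 f=10, (0,4) g=4 f=10, (0,5) g=5 f=10, (1,0) g=1 f=10, (1,6) g=5 f=8, (2,1) g=1 f=8, (2,2) g=2 f=8, (2,3) g=3 f=8]
step 2: expand (1,6) (f=8, h=3) → closed; open now [(0,1) g=1 f=10, (0,2) g=2 f=10, (0,3) g=3 f=10, (0,4) g=4 f=10, (0,5) g=5 f=10, (0,6) g=6 f=10, (1,0) g=1 f=10, (1,7) g=6 f=10, (2,1) g=1 f=8, (2,2) g=2 f=8, (2,3) g=3 f=8]
step 3: expand (2,3) (f=8, h=5) → closed; open now [(0,1) g=1 f=10, (0,2) g=2 f=10, (0,3) g=3 f=10, (0,4) g=4 f=10, (0,5) g=5 f=10, (0,6) g=6 f=10, (1,0) g=1 f=10, (1,7) g=6 f=10, (2,1) g=1 f=8, (2,2) g=2 f=8, (3,3) g=4 f=8]
step 4: expand (3,3) (f=8, h=4) → closed; open now [(0,1) g=1 f=10, (0,2) g=2 f=10, (0,3) g=3 f=10, (0,4) g=4 f=10, (0,5) g=5 f=10, (0,6) g=6 f=10, (1,0) g=1 f=10, (1,7) g=6 f=10, (2,1) g=1 f=8, (2,2) g=2 f=8, (3,2) g=5 f=10, (3,4) g=5 f=8, (4,3) g=5 f=8]
step 5: expand (3,4) (f=8, h=3) → closed; open now [(0,1) g=1 f=10, (0,2) g=2 f=10, (0,3) g=3 f=10, (0,4) g=4 f=10, (0,5) g=5 f=10, (0,6) g=6 f=10, (1,0) g=1 f=10, (1,7) g=6 f=10, (2,1) g=1 f=8, (2,2) g=2 f=8, (3,2) g=5 f=10, (4,3) g=5 f=8, (4,4) g=6 f=8]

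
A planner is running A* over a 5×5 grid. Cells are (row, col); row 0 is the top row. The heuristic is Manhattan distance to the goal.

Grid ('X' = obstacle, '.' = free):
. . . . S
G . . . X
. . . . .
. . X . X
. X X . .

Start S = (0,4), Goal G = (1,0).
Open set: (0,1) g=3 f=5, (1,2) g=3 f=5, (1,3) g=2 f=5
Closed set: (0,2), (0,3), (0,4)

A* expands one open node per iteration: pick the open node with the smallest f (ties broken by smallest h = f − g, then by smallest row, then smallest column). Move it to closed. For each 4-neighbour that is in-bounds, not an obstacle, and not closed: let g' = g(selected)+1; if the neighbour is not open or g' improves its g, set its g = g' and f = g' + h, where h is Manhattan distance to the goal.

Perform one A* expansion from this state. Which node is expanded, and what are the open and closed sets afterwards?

step 1: expand (0,1) (f=5, h=2) → closed; open now [(0,0) g=4 f=5, (1,1) g=4 f=5, (1,2) g=3 f=5, (1,3) g=2 f=5]

expanded=(0,1); open=[(0,0) g=4 f=5, (1,1) g=4 f=5, (1,2) g=3 f=5, (1,3) g=2 f=5]; closed=[(0,1), (0,2), (0,3), (0,4)]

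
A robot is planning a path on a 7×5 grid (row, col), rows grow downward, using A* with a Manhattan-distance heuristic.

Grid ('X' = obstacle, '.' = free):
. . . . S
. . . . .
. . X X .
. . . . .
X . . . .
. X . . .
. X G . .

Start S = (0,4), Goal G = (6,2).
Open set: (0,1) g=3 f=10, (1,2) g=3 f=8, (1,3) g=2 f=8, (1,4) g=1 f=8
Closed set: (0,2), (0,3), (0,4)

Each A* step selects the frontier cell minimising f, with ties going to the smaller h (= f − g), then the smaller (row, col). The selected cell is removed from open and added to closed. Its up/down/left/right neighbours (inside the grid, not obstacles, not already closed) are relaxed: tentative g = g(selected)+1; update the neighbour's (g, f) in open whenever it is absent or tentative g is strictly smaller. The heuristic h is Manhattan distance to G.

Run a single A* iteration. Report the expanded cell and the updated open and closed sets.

expanded=(1,2); open=[(0,1) g=3 f=10, (1,1) g=4 f=10, (1,3) g=2 f=8, (1,4) g=1 f=8]; closed=[(0,2), (0,3), (0,4), (1,2)]

step 1: expand (1,2) (f=8, h=5) → closed; open now [(0,1) g=3 f=10, (1,1) g=4 f=10, (1,3) g=2 f=8, (1,4) g=1 f=8]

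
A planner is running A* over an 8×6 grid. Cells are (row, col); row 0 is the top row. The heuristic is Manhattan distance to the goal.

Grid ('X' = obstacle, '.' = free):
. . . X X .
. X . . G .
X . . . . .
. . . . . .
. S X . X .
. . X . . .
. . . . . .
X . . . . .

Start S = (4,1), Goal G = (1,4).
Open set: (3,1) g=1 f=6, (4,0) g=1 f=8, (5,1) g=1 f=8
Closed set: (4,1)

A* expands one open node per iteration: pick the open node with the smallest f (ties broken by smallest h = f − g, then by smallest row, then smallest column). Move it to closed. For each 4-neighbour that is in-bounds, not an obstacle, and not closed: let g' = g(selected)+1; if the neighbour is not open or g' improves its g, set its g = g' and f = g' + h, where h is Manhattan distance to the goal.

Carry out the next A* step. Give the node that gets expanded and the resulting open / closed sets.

expanded=(3,1); open=[(2,1) g=2 f=6, (3,0) g=2 f=8, (3,2) g=2 f=6, (4,0) g=1 f=8, (5,1) g=1 f=8]; closed=[(3,1), (4,1)]

step 1: expand (3,1) (f=6, h=5) → closed; open now [(2,1) g=2 f=6, (3,0) g=2 f=8, (3,2) g=2 f=6, (4,0) g=1 f=8, (5,1) g=1 f=8]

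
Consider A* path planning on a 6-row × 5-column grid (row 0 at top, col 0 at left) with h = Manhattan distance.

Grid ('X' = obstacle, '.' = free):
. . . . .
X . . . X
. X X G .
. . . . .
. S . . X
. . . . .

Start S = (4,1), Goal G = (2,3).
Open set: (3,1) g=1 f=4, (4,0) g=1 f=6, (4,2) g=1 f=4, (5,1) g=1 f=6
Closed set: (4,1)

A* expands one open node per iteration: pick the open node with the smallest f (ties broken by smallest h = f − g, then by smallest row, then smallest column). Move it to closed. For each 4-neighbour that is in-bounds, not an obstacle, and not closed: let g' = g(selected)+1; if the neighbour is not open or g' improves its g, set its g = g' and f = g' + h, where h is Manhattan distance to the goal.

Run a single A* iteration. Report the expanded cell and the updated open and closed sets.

step 1: expand (3,1) (f=4, h=3) → closed; open now [(3,0) g=2 f=6, (3,2) g=2 f=4, (4,0) g=1 f=6, (4,2) g=1 f=4, (5,1) g=1 f=6]

expanded=(3,1); open=[(3,0) g=2 f=6, (3,2) g=2 f=4, (4,0) g=1 f=6, (4,2) g=1 f=4, (5,1) g=1 f=6]; closed=[(3,1), (4,1)]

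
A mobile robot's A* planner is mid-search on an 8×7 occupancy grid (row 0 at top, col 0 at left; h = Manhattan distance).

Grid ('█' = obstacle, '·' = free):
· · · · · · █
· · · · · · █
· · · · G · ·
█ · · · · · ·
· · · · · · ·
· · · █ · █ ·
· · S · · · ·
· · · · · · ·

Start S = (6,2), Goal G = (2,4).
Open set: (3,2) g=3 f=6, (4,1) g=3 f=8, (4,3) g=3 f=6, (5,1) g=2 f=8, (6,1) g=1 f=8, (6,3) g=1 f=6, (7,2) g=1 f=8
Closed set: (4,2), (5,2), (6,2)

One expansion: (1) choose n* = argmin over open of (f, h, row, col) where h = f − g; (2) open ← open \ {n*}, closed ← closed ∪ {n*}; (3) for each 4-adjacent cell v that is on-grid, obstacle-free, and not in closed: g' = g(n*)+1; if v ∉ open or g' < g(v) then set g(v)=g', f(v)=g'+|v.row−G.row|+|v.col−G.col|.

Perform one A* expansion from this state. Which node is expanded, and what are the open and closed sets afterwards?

expanded=(3,2); open=[(2,2) g=4 f=6, (3,1) g=4 f=8, (3,3) g=4 f=6, (4,1) g=3 f=8, (4,3) g=3 f=6, (5,1) g=2 f=8, (6,1) g=1 f=8, (6,3) g=1 f=6, (7,2) g=1 f=8]; closed=[(3,2), (4,2), (5,2), (6,2)]

step 1: expand (3,2) (f=6, h=3) → closed; open now [(2,2) g=4 f=6, (3,1) g=4 f=8, (3,3) g=4 f=6, (4,1) g=3 f=8, (4,3) g=3 f=6, (5,1) g=2 f=8, (6,1) g=1 f=8, (6,3) g=1 f=6, (7,2) g=1 f=8]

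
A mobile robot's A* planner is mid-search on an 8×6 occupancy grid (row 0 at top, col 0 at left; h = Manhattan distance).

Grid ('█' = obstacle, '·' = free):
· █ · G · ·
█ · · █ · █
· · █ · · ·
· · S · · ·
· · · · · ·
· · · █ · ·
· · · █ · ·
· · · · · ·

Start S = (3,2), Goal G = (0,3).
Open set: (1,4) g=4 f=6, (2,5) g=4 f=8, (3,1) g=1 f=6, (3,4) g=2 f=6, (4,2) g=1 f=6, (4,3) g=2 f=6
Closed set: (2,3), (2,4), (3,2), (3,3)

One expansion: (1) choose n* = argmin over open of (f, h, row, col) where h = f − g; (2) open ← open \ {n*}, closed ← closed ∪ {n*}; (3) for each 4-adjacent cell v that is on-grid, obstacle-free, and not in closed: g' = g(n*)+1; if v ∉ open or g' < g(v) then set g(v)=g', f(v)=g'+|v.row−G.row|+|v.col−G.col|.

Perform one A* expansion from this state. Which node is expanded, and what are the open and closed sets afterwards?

step 1: expand (1,4) (f=6, h=2) → closed; open now [(0,4) g=5 f=6, (2,5) g=4 f=8, (3,1) g=1 f=6, (3,4) g=2 f=6, (4,2) g=1 f=6, (4,3) g=2 f=6]

expanded=(1,4); open=[(0,4) g=5 f=6, (2,5) g=4 f=8, (3,1) g=1 f=6, (3,4) g=2 f=6, (4,2) g=1 f=6, (4,3) g=2 f=6]; closed=[(1,4), (2,3), (2,4), (3,2), (3,3)]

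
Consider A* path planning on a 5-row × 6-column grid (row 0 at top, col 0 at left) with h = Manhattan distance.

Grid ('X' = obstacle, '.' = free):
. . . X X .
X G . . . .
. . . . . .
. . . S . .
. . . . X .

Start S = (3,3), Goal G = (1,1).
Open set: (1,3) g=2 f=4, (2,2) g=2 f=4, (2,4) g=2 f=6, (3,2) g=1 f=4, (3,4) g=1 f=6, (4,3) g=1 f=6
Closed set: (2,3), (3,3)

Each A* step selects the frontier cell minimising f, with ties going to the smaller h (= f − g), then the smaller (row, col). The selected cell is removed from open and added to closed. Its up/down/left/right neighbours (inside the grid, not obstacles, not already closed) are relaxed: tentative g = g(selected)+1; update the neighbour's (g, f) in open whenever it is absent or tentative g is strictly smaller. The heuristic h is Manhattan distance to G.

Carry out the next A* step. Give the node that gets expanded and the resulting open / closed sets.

expanded=(1,3); open=[(1,2) g=3 f=4, (1,4) g=3 f=6, (2,2) g=2 f=4, (2,4) g=2 f=6, (3,2) g=1 f=4, (3,4) g=1 f=6, (4,3) g=1 f=6]; closed=[(1,3), (2,3), (3,3)]

step 1: expand (1,3) (f=4, h=2) → closed; open now [(1,2) g=3 f=4, (1,4) g=3 f=6, (2,2) g=2 f=4, (2,4) g=2 f=6, (3,2) g=1 f=4, (3,4) g=1 f=6, (4,3) g=1 f=6]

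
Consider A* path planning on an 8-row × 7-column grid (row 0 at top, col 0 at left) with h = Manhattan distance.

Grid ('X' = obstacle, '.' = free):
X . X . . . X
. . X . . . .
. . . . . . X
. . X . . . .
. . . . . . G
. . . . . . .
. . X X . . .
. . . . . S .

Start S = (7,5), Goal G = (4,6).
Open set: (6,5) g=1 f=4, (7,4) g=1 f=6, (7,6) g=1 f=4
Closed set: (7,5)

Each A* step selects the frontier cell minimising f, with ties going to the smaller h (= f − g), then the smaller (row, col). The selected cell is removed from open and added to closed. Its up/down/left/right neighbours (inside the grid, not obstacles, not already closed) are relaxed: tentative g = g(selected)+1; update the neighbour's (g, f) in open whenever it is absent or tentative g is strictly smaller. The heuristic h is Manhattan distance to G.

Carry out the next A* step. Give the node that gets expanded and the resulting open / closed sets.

step 1: expand (6,5) (f=4, h=3) → closed; open now [(5,5) g=2 f=4, (6,4) g=2 f=6, (6,6) g=2 f=4, (7,4) g=1 f=6, (7,6) g=1 f=4]

expanded=(6,5); open=[(5,5) g=2 f=4, (6,4) g=2 f=6, (6,6) g=2 f=4, (7,4) g=1 f=6, (7,6) g=1 f=4]; closed=[(6,5), (7,5)]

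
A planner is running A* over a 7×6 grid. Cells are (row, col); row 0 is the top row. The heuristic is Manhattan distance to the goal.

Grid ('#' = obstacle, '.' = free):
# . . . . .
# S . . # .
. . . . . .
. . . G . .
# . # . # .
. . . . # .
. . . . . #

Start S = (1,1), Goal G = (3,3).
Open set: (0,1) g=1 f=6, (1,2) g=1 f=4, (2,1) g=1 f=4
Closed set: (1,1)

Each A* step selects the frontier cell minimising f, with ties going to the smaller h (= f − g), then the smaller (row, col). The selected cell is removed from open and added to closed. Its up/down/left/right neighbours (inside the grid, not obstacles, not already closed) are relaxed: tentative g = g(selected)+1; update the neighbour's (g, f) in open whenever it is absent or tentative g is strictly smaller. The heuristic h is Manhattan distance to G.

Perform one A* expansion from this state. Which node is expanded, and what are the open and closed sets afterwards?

expanded=(1,2); open=[(0,1) g=1 f=6, (0,2) g=2 f=6, (1,3) g=2 f=4, (2,1) g=1 f=4, (2,2) g=2 f=4]; closed=[(1,1), (1,2)]

step 1: expand (1,2) (f=4, h=3) → closed; open now [(0,1) g=1 f=6, (0,2) g=2 f=6, (1,3) g=2 f=4, (2,1) g=1 f=4, (2,2) g=2 f=4]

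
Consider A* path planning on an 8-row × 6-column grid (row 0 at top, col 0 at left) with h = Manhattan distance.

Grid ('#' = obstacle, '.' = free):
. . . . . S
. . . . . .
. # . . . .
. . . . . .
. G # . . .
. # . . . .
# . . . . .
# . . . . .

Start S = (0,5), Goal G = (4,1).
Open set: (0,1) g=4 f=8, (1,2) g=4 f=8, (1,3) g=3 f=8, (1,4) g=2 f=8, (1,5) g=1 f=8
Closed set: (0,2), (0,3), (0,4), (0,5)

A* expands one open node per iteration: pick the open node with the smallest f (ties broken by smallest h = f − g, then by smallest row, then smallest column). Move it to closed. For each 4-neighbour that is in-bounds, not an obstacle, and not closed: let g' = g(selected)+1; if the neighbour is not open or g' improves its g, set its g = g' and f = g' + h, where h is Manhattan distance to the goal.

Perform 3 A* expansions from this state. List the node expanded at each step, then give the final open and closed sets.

order=[(0,1) → (1,1) → (1,2)]; open=[(0,0) g=5 f=10, (1,0) g=6 f=10, (1,3) g=3 f=8, (1,4) g=2 f=8, (1,5) g=1 f=8, (2,2) g=5 f=8]; closed=[(0,1), (0,2), (0,3), (0,4), (0,5), (1,1), (1,2)]

step 1: expand (0,1) (f=8, h=4) → closed; open now [(0,0) g=5 f=10, (1,1) g=5 f=8, (1,2) g=4 f=8, (1,3) g=3 f=8, (1,4) g=2 f=8, (1,5) g=1 f=8]
step 2: expand (1,1) (f=8, h=3) → closed; open now [(0,0) g=5 f=10, (1,0) g=6 f=10, (1,2) g=4 f=8, (1,3) g=3 f=8, (1,4) g=2 f=8, (1,5) g=1 f=8]
step 3: expand (1,2) (f=8, h=4) → closed; open now [(0,0) g=5 f=10, (1,0) g=6 f=10, (1,3) g=3 f=8, (1,4) g=2 f=8, (1,5) g=1 f=8, (2,2) g=5 f=8]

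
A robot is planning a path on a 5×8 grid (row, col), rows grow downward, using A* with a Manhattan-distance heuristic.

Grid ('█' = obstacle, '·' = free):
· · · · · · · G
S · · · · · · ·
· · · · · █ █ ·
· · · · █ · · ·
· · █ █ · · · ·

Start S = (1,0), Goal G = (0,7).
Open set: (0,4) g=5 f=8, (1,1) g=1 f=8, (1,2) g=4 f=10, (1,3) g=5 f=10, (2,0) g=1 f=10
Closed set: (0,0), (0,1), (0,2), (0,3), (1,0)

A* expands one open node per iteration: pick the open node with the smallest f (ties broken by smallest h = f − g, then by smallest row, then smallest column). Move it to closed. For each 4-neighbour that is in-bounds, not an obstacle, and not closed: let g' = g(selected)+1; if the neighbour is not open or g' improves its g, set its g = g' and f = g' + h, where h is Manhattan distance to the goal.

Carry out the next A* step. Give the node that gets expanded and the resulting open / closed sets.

expanded=(0,4); open=[(0,5) g=6 f=8, (1,1) g=1 f=8, (1,2) g=4 f=10, (1,3) g=5 f=10, (1,4) g=6 f=10, (2,0) g=1 f=10]; closed=[(0,0), (0,1), (0,2), (0,3), (0,4), (1,0)]

step 1: expand (0,4) (f=8, h=3) → closed; open now [(0,5) g=6 f=8, (1,1) g=1 f=8, (1,2) g=4 f=10, (1,3) g=5 f=10, (1,4) g=6 f=10, (2,0) g=1 f=10]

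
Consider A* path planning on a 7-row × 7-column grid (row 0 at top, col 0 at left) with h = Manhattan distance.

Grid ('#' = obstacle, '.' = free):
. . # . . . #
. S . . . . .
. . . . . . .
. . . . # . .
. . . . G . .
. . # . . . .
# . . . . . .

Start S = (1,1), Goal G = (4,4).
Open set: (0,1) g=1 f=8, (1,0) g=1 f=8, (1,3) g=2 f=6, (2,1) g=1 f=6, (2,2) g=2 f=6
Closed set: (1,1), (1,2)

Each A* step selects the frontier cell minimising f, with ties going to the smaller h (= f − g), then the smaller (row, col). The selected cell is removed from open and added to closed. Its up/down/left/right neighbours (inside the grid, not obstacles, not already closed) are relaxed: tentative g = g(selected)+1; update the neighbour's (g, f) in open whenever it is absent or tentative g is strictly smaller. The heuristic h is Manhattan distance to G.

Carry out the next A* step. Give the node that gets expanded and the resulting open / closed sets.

expanded=(1,3); open=[(0,1) g=1 f=8, (0,3) g=3 f=8, (1,0) g=1 f=8, (1,4) g=3 f=6, (2,1) g=1 f=6, (2,2) g=2 f=6, (2,3) g=3 f=6]; closed=[(1,1), (1,2), (1,3)]

step 1: expand (1,3) (f=6, h=4) → closed; open now [(0,1) g=1 f=8, (0,3) g=3 f=8, (1,0) g=1 f=8, (1,4) g=3 f=6, (2,1) g=1 f=6, (2,2) g=2 f=6, (2,3) g=3 f=6]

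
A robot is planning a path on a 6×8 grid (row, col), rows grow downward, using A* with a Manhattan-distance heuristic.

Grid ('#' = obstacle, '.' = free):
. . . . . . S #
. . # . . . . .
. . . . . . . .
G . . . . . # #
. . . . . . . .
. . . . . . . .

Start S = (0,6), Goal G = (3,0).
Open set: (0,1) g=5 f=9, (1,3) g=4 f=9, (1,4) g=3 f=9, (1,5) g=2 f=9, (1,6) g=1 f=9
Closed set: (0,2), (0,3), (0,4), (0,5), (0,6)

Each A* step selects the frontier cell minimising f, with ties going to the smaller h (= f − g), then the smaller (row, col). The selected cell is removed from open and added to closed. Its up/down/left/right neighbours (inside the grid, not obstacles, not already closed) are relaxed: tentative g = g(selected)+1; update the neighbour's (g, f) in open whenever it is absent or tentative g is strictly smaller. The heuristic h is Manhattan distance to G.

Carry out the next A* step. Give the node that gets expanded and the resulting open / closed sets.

expanded=(0,1); open=[(0,0) g=6 f=9, (1,1) g=6 f=9, (1,3) g=4 f=9, (1,4) g=3 f=9, (1,5) g=2 f=9, (1,6) g=1 f=9]; closed=[(0,1), (0,2), (0,3), (0,4), (0,5), (0,6)]

step 1: expand (0,1) (f=9, h=4) → closed; open now [(0,0) g=6 f=9, (1,1) g=6 f=9, (1,3) g=4 f=9, (1,4) g=3 f=9, (1,5) g=2 f=9, (1,6) g=1 f=9]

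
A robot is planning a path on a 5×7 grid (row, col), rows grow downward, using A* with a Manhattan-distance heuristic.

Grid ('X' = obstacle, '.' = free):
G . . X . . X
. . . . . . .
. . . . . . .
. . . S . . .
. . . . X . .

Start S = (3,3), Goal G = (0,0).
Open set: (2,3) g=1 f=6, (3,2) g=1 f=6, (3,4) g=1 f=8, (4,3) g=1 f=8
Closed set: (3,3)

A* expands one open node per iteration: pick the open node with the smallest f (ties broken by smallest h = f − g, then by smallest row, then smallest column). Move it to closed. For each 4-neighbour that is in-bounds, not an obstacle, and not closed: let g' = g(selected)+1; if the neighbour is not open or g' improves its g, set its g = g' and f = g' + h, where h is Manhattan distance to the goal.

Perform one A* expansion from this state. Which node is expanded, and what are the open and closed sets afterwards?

step 1: expand (2,3) (f=6, h=5) → closed; open now [(1,3) g=2 f=6, (2,2) g=2 f=6, (2,4) g=2 f=8, (3,2) g=1 f=6, (3,4) g=1 f=8, (4,3) g=1 f=8]

expanded=(2,3); open=[(1,3) g=2 f=6, (2,2) g=2 f=6, (2,4) g=2 f=8, (3,2) g=1 f=6, (3,4) g=1 f=8, (4,3) g=1 f=8]; closed=[(2,3), (3,3)]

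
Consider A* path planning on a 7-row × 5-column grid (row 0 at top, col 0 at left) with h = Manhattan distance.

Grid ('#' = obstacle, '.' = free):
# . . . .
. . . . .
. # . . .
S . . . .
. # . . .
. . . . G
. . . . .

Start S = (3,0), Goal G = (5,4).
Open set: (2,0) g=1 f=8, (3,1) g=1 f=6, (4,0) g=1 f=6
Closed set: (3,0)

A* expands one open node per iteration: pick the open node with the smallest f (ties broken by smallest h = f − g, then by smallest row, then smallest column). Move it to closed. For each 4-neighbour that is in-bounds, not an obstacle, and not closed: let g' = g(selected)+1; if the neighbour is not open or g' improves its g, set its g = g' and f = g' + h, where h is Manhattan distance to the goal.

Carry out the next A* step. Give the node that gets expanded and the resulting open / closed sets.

step 1: expand (3,1) (f=6, h=5) → closed; open now [(2,0) g=1 f=8, (3,2) g=2 f=6, (4,0) g=1 f=6]

expanded=(3,1); open=[(2,0) g=1 f=8, (3,2) g=2 f=6, (4,0) g=1 f=6]; closed=[(3,0), (3,1)]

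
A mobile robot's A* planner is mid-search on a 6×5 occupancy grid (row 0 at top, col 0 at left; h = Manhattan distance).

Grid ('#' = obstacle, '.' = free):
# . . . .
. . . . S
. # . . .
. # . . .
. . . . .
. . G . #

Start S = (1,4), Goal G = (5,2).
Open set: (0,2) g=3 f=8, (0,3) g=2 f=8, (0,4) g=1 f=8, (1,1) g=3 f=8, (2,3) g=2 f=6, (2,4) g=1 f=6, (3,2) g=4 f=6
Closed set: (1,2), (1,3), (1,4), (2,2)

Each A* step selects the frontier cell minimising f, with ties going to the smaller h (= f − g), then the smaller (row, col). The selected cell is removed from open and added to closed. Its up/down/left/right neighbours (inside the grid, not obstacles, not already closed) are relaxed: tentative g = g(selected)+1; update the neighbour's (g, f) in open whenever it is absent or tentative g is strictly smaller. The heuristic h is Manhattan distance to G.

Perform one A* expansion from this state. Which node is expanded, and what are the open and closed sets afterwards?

expanded=(3,2); open=[(0,2) g=3 f=8, (0,3) g=2 f=8, (0,4) g=1 f=8, (1,1) g=3 f=8, (2,3) g=2 f=6, (2,4) g=1 f=6, (3,3) g=5 f=8, (4,2) g=5 f=6]; closed=[(1,2), (1,3), (1,4), (2,2), (3,2)]

step 1: expand (3,2) (f=6, h=2) → closed; open now [(0,2) g=3 f=8, (0,3) g=2 f=8, (0,4) g=1 f=8, (1,1) g=3 f=8, (2,3) g=2 f=6, (2,4) g=1 f=6, (3,3) g=5 f=8, (4,2) g=5 f=6]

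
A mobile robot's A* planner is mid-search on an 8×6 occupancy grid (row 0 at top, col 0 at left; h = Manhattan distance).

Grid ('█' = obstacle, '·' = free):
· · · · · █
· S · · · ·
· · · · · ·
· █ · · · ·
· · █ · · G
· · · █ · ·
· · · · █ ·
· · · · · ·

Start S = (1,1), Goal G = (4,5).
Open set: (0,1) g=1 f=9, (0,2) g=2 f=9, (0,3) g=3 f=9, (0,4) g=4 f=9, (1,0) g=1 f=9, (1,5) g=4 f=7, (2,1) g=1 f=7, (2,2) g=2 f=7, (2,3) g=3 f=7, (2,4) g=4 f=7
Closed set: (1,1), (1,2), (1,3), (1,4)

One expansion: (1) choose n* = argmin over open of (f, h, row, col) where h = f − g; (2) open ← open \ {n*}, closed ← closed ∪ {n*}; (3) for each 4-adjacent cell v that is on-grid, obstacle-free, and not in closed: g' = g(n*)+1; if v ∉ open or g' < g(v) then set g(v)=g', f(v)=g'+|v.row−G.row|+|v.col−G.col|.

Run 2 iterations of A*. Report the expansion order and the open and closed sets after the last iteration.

order=[(1,5) → (2,5)]; open=[(0,1) g=1 f=9, (0,2) g=2 f=9, (0,3) g=3 f=9, (0,4) g=4 f=9, (1,0) g=1 f=9, (2,1) g=1 f=7, (2,2) g=2 f=7, (2,3) g=3 f=7, (2,4) g=4 f=7, (3,5) g=6 f=7]; closed=[(1,1), (1,2), (1,3), (1,4), (1,5), (2,5)]

step 1: expand (1,5) (f=7, h=3) → closed; open now [(0,1) g=1 f=9, (0,2) g=2 f=9, (0,3) g=3 f=9, (0,4) g=4 f=9, (1,0) g=1 f=9, (2,1) g=1 f=7, (2,2) g=2 f=7, (2,3) g=3 f=7, (2,4) g=4 f=7, (2,5) g=5 f=7]
step 2: expand (2,5) (f=7, h=2) → closed; open now [(0,1) g=1 f=9, (0,2) g=2 f=9, (0,3) g=3 f=9, (0,4) g=4 f=9, (1,0) g=1 f=9, (2,1) g=1 f=7, (2,2) g=2 f=7, (2,3) g=3 f=7, (2,4) g=4 f=7, (3,5) g=6 f=7]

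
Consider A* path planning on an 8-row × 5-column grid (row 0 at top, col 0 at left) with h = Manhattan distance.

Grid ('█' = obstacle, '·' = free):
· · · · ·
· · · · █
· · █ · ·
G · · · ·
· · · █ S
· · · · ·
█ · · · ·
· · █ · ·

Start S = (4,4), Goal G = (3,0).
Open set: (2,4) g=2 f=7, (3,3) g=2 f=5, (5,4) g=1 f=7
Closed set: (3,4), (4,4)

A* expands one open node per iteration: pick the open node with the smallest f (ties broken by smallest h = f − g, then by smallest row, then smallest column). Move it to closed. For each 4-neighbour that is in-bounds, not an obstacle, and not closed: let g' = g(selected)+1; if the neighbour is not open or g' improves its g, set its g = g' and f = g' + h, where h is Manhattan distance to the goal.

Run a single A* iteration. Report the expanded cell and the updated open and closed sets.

expanded=(3,3); open=[(2,3) g=3 f=7, (2,4) g=2 f=7, (3,2) g=3 f=5, (5,4) g=1 f=7]; closed=[(3,3), (3,4), (4,4)]

step 1: expand (3,3) (f=5, h=3) → closed; open now [(2,3) g=3 f=7, (2,4) g=2 f=7, (3,2) g=3 f=5, (5,4) g=1 f=7]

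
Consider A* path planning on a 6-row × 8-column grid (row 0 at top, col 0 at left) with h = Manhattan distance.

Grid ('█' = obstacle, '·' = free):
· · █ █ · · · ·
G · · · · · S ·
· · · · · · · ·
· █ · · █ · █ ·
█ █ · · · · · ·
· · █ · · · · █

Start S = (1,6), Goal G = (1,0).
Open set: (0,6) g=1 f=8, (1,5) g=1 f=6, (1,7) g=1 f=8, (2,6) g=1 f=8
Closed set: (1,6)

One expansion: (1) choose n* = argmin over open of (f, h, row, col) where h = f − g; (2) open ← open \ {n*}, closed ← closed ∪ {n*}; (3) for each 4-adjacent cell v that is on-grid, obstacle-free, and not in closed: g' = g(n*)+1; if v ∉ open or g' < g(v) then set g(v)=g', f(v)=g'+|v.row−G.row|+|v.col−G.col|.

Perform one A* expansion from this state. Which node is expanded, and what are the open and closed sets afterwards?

expanded=(1,5); open=[(0,5) g=2 f=8, (0,6) g=1 f=8, (1,4) g=2 f=6, (1,7) g=1 f=8, (2,5) g=2 f=8, (2,6) g=1 f=8]; closed=[(1,5), (1,6)]

step 1: expand (1,5) (f=6, h=5) → closed; open now [(0,5) g=2 f=8, (0,6) g=1 f=8, (1,4) g=2 f=6, (1,7) g=1 f=8, (2,5) g=2 f=8, (2,6) g=1 f=8]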